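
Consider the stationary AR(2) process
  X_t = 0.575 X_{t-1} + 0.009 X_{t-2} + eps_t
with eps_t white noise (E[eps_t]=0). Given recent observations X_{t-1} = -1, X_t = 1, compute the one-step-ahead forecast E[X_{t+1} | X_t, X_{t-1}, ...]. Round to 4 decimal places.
E[X_{t+1} \mid \mathcal F_t] = 0.5660

For an AR(p) model X_t = c + sum_i phi_i X_{t-i} + eps_t, the
one-step-ahead conditional mean is
  E[X_{t+1} | X_t, ...] = c + sum_i phi_i X_{t+1-i}.
Substitute known values:
  E[X_{t+1} | ...] = (0.575) * (1) + (0.009) * (-1)
                   = 0.5660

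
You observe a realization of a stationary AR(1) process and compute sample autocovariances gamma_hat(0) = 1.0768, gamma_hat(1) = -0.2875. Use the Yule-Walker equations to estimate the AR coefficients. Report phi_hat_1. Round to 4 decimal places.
\hat\phi_{1} = -0.2670

The Yule-Walker equations for an AR(p) process read, in matrix form,
  Gamma_p phi = r_p,   with   (Gamma_p)_{ij} = gamma(|i - j|),
                       (r_p)_i = gamma(i),   i,j = 1..p.
Substitute the sample gammas (Toeplitz matrix and right-hand side of size 1):
  Gamma_p = [[1.0768]]
  r_p     = [-0.2875]
With p = 1 this is the single equation gamma(0) phi_1 = gamma(1):
  phi_hat_1 = gamma(1) / gamma(0) = -0.2875 / 1.0768 = -0.2670.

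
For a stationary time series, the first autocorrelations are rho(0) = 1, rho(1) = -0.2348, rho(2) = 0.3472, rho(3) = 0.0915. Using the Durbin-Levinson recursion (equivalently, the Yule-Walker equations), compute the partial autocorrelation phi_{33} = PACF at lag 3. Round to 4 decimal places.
\phi_{33} = 0.2579

The PACF at lag k is phi_{kk}, the last component of the solution
to the Yule-Walker system G_k phi = r_k where
  (G_k)_{ij} = rho(|i - j|), (r_k)_i = rho(i), i,j = 1..k.
Equivalently, Durbin-Levinson gives phi_{kk} iteratively:
  phi_{11} = rho(1)
  phi_{kk} = [rho(k) - sum_{j=1..k-1} phi_{k-1,j} rho(k-j)]
            / [1 - sum_{j=1..k-1} phi_{k-1,j} rho(j)],
  phi_{k,j} = phi_{k-1,j} - phi_{kk} phi_{k-1,k-j},  j = 1..k-1.
Step k = 1:
  phi_11 = rho(1) = -0.2348.
Step k = 2:
  phi_22 = [rho(2) - phi_11 rho(1)] / [1 - phi_11 rho(1)] = [0.3472 - (-0.2348)(-0.2348)] / [1 - (-0.2348)(-0.2348)]
         = 0.29206896 / 0.94486896 = 0.309111.
  Update: phi_21 = phi_11 - phi_22 phi_11 = -0.2348 - (0.309111)(-0.2348) = -0.162221.
Step k = 3:
  phi_33 = [rho(3) - phi_21 rho(2) - phi_22 rho(1)] / [1 - phi_21 rho(1) - phi_22 rho(2)]
    numerator   = 0.0915 - (-0.162221)(0.3472) - (0.309111)(-0.2348) = 0.22040223
    denominator = 1 - (-0.162221)(-0.2348) - (0.309111)(0.3472) = 0.85458736
  phi_33 = 0.22040223 / 0.85458736 = 0.2579.
Therefore phi_{33} = 0.2579.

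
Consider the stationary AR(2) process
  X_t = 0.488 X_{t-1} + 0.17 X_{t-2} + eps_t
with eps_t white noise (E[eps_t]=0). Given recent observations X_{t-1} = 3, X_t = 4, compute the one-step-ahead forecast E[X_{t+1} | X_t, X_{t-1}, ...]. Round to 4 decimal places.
E[X_{t+1} \mid \mathcal F_t] = 2.4620

For an AR(p) model X_t = c + sum_i phi_i X_{t-i} + eps_t, the
one-step-ahead conditional mean is
  E[X_{t+1} | X_t, ...] = c + sum_i phi_i X_{t+1-i}.
Substitute known values:
  E[X_{t+1} | ...] = (0.488) * (4) + (0.17) * (3)
                   = 2.4620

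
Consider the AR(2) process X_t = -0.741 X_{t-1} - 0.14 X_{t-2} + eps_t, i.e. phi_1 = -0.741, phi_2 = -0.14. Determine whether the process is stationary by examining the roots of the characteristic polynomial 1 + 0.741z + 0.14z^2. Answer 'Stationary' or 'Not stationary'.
\text{Stationary}

The AR(p) characteristic polynomial is P(z) = 1 + 0.741z + 0.14z^2.
Stationarity requires all roots to lie outside the unit circle, i.e. |z| > 1 for every root.
Set 1 + (0.741) z + (0.14) z^2 = 0, i.e. a z^2 + b z + c = 0 with a = 0.14, b = 0.741, c = 1.
Discriminant D = b^2 - 4ac = (0.741)^2 - 4*(0.14)*1 = 0.549081 - (0.56) = -0.010919.
D < 0, so the roots are the complex-conjugate pair z = (-b +/- i sqrt(-D)) / (2a) = -2.6464 +/- 0.3732i.
For a conjugate pair |z|^2 = z * conj(z) = (product of roots) = c/a = 1/(0.14) = 7.142857, so |z| = sqrt(7.142857) = 2.6726 for both roots.
Moduli of all roots: 2.6726, 2.6726.
All moduli strictly greater than 1? Yes.
Verdict: Stationary.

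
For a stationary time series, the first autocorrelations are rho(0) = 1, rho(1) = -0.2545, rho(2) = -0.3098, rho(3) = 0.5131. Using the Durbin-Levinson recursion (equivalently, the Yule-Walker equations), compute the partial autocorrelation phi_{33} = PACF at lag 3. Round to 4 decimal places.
\phi_{33} = 0.3830

The PACF at lag k is phi_{kk}, the last component of the solution
to the Yule-Walker system G_k phi = r_k where
  (G_k)_{ij} = rho(|i - j|), (r_k)_i = rho(i), i,j = 1..k.
Equivalently, Durbin-Levinson gives phi_{kk} iteratively:
  phi_{11} = rho(1)
  phi_{kk} = [rho(k) - sum_{j=1..k-1} phi_{k-1,j} rho(k-j)]
            / [1 - sum_{j=1..k-1} phi_{k-1,j} rho(j)],
  phi_{k,j} = phi_{k-1,j} - phi_{kk} phi_{k-1,k-j},  j = 1..k-1.
Step k = 1:
  phi_11 = rho(1) = -0.2545.
Step k = 2:
  phi_22 = [rho(2) - phi_11 rho(1)] / [1 - phi_11 rho(1)] = [-0.3098 - (-0.2545)(-0.2545)] / [1 - (-0.2545)(-0.2545)]
         = -0.37457025 / 0.93522975 = -0.400511.
  Update: phi_21 = phi_11 - phi_22 phi_11 = -0.2545 - (-0.400511)(-0.2545) = -0.35643.
Step k = 3:
  phi_33 = [rho(3) - phi_21 rho(2) - phi_22 rho(1)] / [1 - phi_21 rho(1) - phi_22 rho(2)]
    numerator   = 0.5131 - (-0.35643)(-0.3098) - (-0.400511)(-0.2545) = 0.30074776
    denominator = 1 - (-0.35643)(-0.2545) - (-0.400511)(-0.3098) = 0.78521007
  phi_33 = 0.30074776 / 0.78521007 = 0.383.
Therefore phi_{33} = 0.3830.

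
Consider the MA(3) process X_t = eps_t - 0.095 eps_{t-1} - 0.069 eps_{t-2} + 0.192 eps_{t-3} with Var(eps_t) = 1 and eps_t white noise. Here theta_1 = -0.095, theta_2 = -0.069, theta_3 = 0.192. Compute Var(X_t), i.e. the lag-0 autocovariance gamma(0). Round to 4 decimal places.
\gamma(0) = 1.0507

For an MA(q) process X_t = eps_t + sum_i theta_i eps_{t-i} with
Var(eps_t) = sigma^2, the variance is
  gamma(0) = sigma^2 * (1 + sum_i theta_i^2).
  sum_i theta_i^2 = (-0.095)^2 + (-0.069)^2 + (0.192)^2 = 0.009025 + 0.004761 + 0.036864 = 0.05065.
  gamma(0) = 1 * (1 + 0.05065) = 1 * 1.05065 = 1.05065, which rounds to 1.0507.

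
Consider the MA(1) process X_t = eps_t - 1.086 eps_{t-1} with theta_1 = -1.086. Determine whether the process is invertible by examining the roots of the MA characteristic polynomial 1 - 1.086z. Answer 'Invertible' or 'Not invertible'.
\text{Not invertible}

The MA(q) characteristic polynomial is P(z) = 1 - 1.086z.
Invertibility requires all roots to lie outside the unit circle, i.e. |z| > 1 for every root.
This is linear in z: 1 + (-1.086) z = 0  =>  z = -1/(-1.086) = 0.92081,  |z| = 0.92081.
Moduli of all roots: 0.9208.
All moduli strictly greater than 1? No.
Verdict: Not invertible.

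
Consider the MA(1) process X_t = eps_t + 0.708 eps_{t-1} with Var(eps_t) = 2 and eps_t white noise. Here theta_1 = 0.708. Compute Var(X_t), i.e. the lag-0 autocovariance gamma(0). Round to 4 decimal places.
\gamma(0) = 3.0025

For an MA(q) process X_t = eps_t + sum_i theta_i eps_{t-i} with
Var(eps_t) = sigma^2, the variance is
  gamma(0) = sigma^2 * (1 + sum_i theta_i^2).
  sum_i theta_i^2 = (0.708)^2 = 0.501264.
  gamma(0) = 2 * (1 + 0.501264) = 2 * 1.501264 = 3.002528, which rounds to 3.0025.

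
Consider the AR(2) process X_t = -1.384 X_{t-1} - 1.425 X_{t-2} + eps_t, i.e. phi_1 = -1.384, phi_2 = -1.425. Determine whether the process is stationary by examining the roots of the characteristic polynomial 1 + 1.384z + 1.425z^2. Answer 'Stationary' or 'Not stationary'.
\text{Not stationary}

The AR(p) characteristic polynomial is P(z) = 1 + 1.384z + 1.425z^2.
Stationarity requires all roots to lie outside the unit circle, i.e. |z| > 1 for every root.
Set 1 + (1.384) z + (1.425) z^2 = 0, i.e. a z^2 + b z + c = 0 with a = 1.425, b = 1.384, c = 1.
Discriminant D = b^2 - 4ac = (1.384)^2 - 4*(1.425)*1 = 1.915456 - (5.7) = -3.784544.
D < 0, so the roots are the complex-conjugate pair z = (-b +/- i sqrt(-D)) / (2a) = -0.4856 +/- 0.6826i.
For a conjugate pair |z|^2 = z * conj(z) = (product of roots) = c/a = 1/(1.425) = 0.701754, so |z| = sqrt(0.701754) = 0.8377 for both roots.
Moduli of all roots: 0.8377, 0.8377.
All moduli strictly greater than 1? No.
Verdict: Not stationary.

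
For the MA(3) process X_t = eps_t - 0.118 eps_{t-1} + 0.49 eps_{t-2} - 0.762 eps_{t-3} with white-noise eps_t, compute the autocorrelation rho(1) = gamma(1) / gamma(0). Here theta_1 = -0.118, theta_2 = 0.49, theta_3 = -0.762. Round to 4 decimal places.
\rho(1) = -0.2993

For an MA(q) process with theta_0 = 1, the autocovariance is
  gamma(k) = sigma^2 * sum_{i=0..q-k} theta_i * theta_{i+k},
and rho(k) = gamma(k) / gamma(0). Sigma^2 cancels.
  numerator   = (1)*(-0.118) + (-0.118)*(0.49) + (0.49)*(-0.762) = -0.5492.
  denominator = (1)^2 + (-0.118)^2 + (0.49)^2 + (-0.762)^2 = 1.834668.
  rho(1) = -0.5492 / 1.834668 = -0.2993.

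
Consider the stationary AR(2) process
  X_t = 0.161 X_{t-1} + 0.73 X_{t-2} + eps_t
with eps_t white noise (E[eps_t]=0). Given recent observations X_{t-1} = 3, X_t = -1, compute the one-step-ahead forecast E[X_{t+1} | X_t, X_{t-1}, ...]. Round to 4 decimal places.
E[X_{t+1} \mid \mathcal F_t] = 2.0290

For an AR(p) model X_t = c + sum_i phi_i X_{t-i} + eps_t, the
one-step-ahead conditional mean is
  E[X_{t+1} | X_t, ...] = c + sum_i phi_i X_{t+1-i}.
Substitute known values:
  E[X_{t+1} | ...] = (0.161) * (-1) + (0.73) * (3)
                   = 2.0290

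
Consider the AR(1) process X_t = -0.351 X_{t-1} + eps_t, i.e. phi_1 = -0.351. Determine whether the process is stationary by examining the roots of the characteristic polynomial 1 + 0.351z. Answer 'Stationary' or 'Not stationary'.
\text{Stationary}

The AR(p) characteristic polynomial is P(z) = 1 + 0.351z.
Stationarity requires all roots to lie outside the unit circle, i.e. |z| > 1 for every root.
This is linear in z: 1 + (0.351) z = 0  =>  z = -1/(0.351) = -2.849003,  |z| = 2.849003.
Moduli of all roots: 2.8490.
All moduli strictly greater than 1? Yes.
Verdict: Stationary.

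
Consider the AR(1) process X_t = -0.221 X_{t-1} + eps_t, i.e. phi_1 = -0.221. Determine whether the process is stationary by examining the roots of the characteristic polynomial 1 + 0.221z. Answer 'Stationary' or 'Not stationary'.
\text{Stationary}

The AR(p) characteristic polynomial is P(z) = 1 + 0.221z.
Stationarity requires all roots to lie outside the unit circle, i.e. |z| > 1 for every root.
This is linear in z: 1 + (0.221) z = 0  =>  z = -1/(0.221) = -4.524887,  |z| = 4.524887.
Moduli of all roots: 4.5249.
All moduli strictly greater than 1? Yes.
Verdict: Stationary.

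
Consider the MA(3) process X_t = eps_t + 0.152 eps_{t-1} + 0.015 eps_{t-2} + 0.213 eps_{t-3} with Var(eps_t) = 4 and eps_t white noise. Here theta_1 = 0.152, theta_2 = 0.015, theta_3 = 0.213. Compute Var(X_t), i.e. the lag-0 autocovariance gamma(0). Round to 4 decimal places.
\gamma(0) = 4.2748

For an MA(q) process X_t = eps_t + sum_i theta_i eps_{t-i} with
Var(eps_t) = sigma^2, the variance is
  gamma(0) = sigma^2 * (1 + sum_i theta_i^2).
  sum_i theta_i^2 = (0.152)^2 + (0.015)^2 + (0.213)^2 = 0.023104 + 0.000225 + 0.045369 = 0.068698.
  gamma(0) = 4 * (1 + 0.068698) = 4 * 1.068698 = 4.274792, which rounds to 4.2748.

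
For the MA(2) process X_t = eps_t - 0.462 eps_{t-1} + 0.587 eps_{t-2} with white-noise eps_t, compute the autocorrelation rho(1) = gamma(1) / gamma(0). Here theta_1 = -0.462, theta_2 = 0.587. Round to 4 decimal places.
\rho(1) = -0.4706

For an MA(q) process with theta_0 = 1, the autocovariance is
  gamma(k) = sigma^2 * sum_{i=0..q-k} theta_i * theta_{i+k},
and rho(k) = gamma(k) / gamma(0). Sigma^2 cancels.
  numerator   = (1)*(-0.462) + (-0.462)*(0.587) = -0.733194.
  denominator = (1)^2 + (-0.462)^2 + (0.587)^2 = 1.558013.
  rho(1) = -0.733194 / 1.558013 = -0.4706.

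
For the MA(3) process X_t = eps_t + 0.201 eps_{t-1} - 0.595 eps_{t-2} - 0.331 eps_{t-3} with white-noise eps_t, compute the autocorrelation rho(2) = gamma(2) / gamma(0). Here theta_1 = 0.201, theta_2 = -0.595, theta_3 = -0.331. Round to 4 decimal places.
\rho(2) = -0.4399

For an MA(q) process with theta_0 = 1, the autocovariance is
  gamma(k) = sigma^2 * sum_{i=0..q-k} theta_i * theta_{i+k},
and rho(k) = gamma(k) / gamma(0). Sigma^2 cancels.
  numerator   = (1)*(-0.595) + (0.201)*(-0.331) = -0.661531.
  denominator = (1)^2 + (0.201)^2 + (-0.595)^2 + (-0.331)^2 = 1.503987.
  rho(2) = -0.661531 / 1.503987 = -0.4399.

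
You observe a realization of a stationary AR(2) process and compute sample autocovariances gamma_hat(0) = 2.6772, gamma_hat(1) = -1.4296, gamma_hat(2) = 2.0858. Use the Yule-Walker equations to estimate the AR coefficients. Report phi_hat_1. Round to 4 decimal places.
\hat\phi_{1} = -0.1650

The Yule-Walker equations for an AR(p) process read, in matrix form,
  Gamma_p phi = r_p,   with   (Gamma_p)_{ij} = gamma(|i - j|),
                       (r_p)_i = gamma(i),   i,j = 1..p.
Substitute the sample gammas (Toeplitz matrix and right-hand side of size 2):
  Gamma_p = [[2.6772, -1.4296], [-1.4296, 2.6772]]
  r_p     = [-1.4296, 2.0858]
Written out:
  2.6772 phi_1 - 1.4296 phi_2 = -1.4296
  -1.4296 phi_1 + 2.6772 phi_2 = 2.0858
Solve by Cramer's rule:
  det = gamma(0)^2 - gamma(1)^2 = (2.6772)^2 - (-1.4296)^2 = 7.16739984 - 2.04375616 = 5.12364368
  phi_hat_1 = [gamma(1) gamma(0) - gamma(1) gamma(2)] / det = [(-1.4296)(2.6772) - (-1.4296)(2.0858)] / 5.12364368 = -0.84546544 / 5.12364368 = -0.165
  phi_hat_2 = [gamma(0) gamma(2) - gamma(1)^2] / det = [(2.6772)(2.0858) - (-1.4296)^2] / 5.12364368 = 3.5403476 / 5.12364368 = 0.691
So phi_hat = [-0.1650, 0.6910].
Therefore phi_hat_1 = -0.1650.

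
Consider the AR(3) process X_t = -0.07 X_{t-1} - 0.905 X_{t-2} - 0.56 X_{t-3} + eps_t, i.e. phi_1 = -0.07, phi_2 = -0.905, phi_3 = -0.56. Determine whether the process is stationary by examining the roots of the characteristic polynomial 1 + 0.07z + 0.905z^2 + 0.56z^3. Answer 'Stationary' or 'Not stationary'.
\text{Not stationary}

The AR(p) characteristic polynomial is P(z) = 1 + 0.07z + 0.905z^2 + 0.56z^3.
Stationarity requires all roots to lie outside the unit circle, i.e. |z| > 1 for every root.
Degree 3: look for a simple real root z0 first, then factor out (1 - z/z0) and solve the remaining quadratic.
Testing z0 = -2: P(-2) = 1 + (0.07)(-2) + (0.905)(-2)^2 + (0.56)(-2)^3
  = 1 + (-0.14) + (3.62) + (-4.48) = 0.  So z_0 = -2 is a root, |z_0| = 2.
Divide out the factor (1 + 0.5 z) = (1 - z/z0) (since 1/z0 = -0.5):
  P(z) = (1 + 0.5 z)(1 + (-0.43) z + (1.12) z^2)
  [check: z-coef -0.43 - (-0.5) = 0.07; z^2-coef 1.12 - (-0.5)(-0.43) = 0.905; z^3-coef -(-0.5)(1.12) = 0.56.]
Remaining roots from the quadratic factor 1 + (-0.43) z + (1.12) z^2:
  Set 1 + (-0.43) z + (1.12) z^2 = 0, i.e. a z^2 + b z + c = 0 with a = 1.12, b = -0.43, c = 1.
  Discriminant D = b^2 - 4ac = (-0.43)^2 - 4*(1.12)*1 = 0.1849 - (4.48) = -4.2951.
  D < 0, so the roots are the complex-conjugate pair z = (-b +/- i sqrt(-D)) / (2a) = 0.192 +/- 0.9252i.
  For a conjugate pair |z|^2 = z * conj(z) = (product of roots) = c/a = 1/(1.12) = 0.892857, so |z| = sqrt(0.892857) = 0.9449 for both roots.
Moduli of all roots: 2.0000, 0.9449, 0.9449.
All moduli strictly greater than 1? No.
Verdict: Not stationary.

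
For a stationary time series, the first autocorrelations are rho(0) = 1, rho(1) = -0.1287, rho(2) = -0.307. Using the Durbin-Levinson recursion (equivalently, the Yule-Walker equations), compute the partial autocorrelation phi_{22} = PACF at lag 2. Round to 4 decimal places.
\phi_{22} = -0.3290

The PACF at lag k is phi_{kk}, the last component of the solution
to the Yule-Walker system G_k phi = r_k where
  (G_k)_{ij} = rho(|i - j|), (r_k)_i = rho(i), i,j = 1..k.
Equivalently, Durbin-Levinson gives phi_{kk} iteratively:
  phi_{11} = rho(1)
  phi_{kk} = [rho(k) - sum_{j=1..k-1} phi_{k-1,j} rho(k-j)]
            / [1 - sum_{j=1..k-1} phi_{k-1,j} rho(j)],
  phi_{k,j} = phi_{k-1,j} - phi_{kk} phi_{k-1,k-j},  j = 1..k-1.
Step k = 1:
  phi_11 = rho(1) = -0.1287.
Step k = 2:
  phi_22 = [rho(2) - phi_11 rho(1)] / [1 - phi_11 rho(1)] = [-0.307 - (-0.1287)(-0.1287)] / [1 - (-0.1287)(-0.1287)]
         = -0.32356369 / 0.98343631 = -0.329.
Therefore phi_{22} = -0.3290.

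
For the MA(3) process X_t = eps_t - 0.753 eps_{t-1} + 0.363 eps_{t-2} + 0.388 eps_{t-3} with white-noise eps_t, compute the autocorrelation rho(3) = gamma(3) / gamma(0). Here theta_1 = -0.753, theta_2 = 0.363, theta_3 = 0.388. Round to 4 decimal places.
\rho(3) = 0.2098

For an MA(q) process with theta_0 = 1, the autocovariance is
  gamma(k) = sigma^2 * sum_{i=0..q-k} theta_i * theta_{i+k},
and rho(k) = gamma(k) / gamma(0). Sigma^2 cancels.
  numerator   = (1)*(0.388) = 0.388.
  denominator = (1)^2 + (-0.753)^2 + (0.363)^2 + (0.388)^2 = 1.849322.
  rho(3) = 0.388 / 1.849322 = 0.2098.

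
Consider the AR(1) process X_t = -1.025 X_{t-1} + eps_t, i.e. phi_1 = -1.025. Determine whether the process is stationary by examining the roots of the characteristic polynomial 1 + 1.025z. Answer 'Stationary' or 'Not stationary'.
\text{Not stationary}

The AR(p) characteristic polynomial is P(z) = 1 + 1.025z.
Stationarity requires all roots to lie outside the unit circle, i.e. |z| > 1 for every root.
This is linear in z: 1 + (1.025) z = 0  =>  z = -1/(1.025) = -0.97561,  |z| = 0.97561.
Moduli of all roots: 0.9756.
All moduli strictly greater than 1? No.
Verdict: Not stationary.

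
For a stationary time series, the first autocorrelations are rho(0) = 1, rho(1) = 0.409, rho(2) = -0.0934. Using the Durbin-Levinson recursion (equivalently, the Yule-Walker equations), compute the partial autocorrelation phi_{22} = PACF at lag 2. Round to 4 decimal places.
\phi_{22} = -0.3130

The PACF at lag k is phi_{kk}, the last component of the solution
to the Yule-Walker system G_k phi = r_k where
  (G_k)_{ij} = rho(|i - j|), (r_k)_i = rho(i), i,j = 1..k.
Equivalently, Durbin-Levinson gives phi_{kk} iteratively:
  phi_{11} = rho(1)
  phi_{kk} = [rho(k) - sum_{j=1..k-1} phi_{k-1,j} rho(k-j)]
            / [1 - sum_{j=1..k-1} phi_{k-1,j} rho(j)],
  phi_{k,j} = phi_{k-1,j} - phi_{kk} phi_{k-1,k-j},  j = 1..k-1.
Step k = 1:
  phi_11 = rho(1) = 0.409.
Step k = 2:
  phi_22 = [rho(2) - phi_11 rho(1)] / [1 - phi_11 rho(1)] = [-0.0934 - (0.409)(0.409)] / [1 - (0.409)(0.409)]
         = -0.260681 / 0.832719 = -0.313.
Therefore phi_{22} = -0.3130.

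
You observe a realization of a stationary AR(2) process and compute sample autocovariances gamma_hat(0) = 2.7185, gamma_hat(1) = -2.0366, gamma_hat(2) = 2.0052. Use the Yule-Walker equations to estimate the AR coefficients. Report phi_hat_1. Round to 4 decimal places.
\hat\phi_{1} = -0.4480

The Yule-Walker equations for an AR(p) process read, in matrix form,
  Gamma_p phi = r_p,   with   (Gamma_p)_{ij} = gamma(|i - j|),
                       (r_p)_i = gamma(i),   i,j = 1..p.
Substitute the sample gammas (Toeplitz matrix and right-hand side of size 2):
  Gamma_p = [[2.7185, -2.0366], [-2.0366, 2.7185]]
  r_p     = [-2.0366, 2.0052]
Written out:
  2.7185 phi_1 - 2.0366 phi_2 = -2.0366
  -2.0366 phi_1 + 2.7185 phi_2 = 2.0052
Solve by Cramer's rule:
  det = gamma(0)^2 - gamma(1)^2 = (2.7185)^2 - (-2.0366)^2 = 7.39024225 - 4.14773956 = 3.24250269
  phi_hat_1 = [gamma(1) gamma(0) - gamma(1) gamma(2)] / det = [(-2.0366)(2.7185) - (-2.0366)(2.0052)] / 3.24250269 = -1.45270678 / 3.24250269 = -0.448
  phi_hat_2 = [gamma(0) gamma(2) - gamma(1)^2] / det = [(2.7185)(2.0052) - (-2.0366)^2] / 3.24250269 = 1.30339664 / 3.24250269 = 0.402
So phi_hat = [-0.4480, 0.4020].
Therefore phi_hat_1 = -0.4480.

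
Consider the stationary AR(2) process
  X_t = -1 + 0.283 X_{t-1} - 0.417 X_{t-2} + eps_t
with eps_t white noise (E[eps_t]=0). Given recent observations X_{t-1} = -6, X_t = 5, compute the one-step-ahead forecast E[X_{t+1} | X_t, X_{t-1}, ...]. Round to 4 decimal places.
E[X_{t+1} \mid \mathcal F_t] = 2.9170

For an AR(p) model X_t = c + sum_i phi_i X_{t-i} + eps_t, the
one-step-ahead conditional mean is
  E[X_{t+1} | X_t, ...] = c + sum_i phi_i X_{t+1-i}.
Substitute known values:
  E[X_{t+1} | ...] = -1 + (0.283) * (5) + (-0.417) * (-6)
                   = 2.9170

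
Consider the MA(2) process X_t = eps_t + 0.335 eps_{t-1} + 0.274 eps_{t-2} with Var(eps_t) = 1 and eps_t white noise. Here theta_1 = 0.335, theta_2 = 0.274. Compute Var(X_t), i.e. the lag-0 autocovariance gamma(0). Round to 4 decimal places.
\gamma(0) = 1.1873

For an MA(q) process X_t = eps_t + sum_i theta_i eps_{t-i} with
Var(eps_t) = sigma^2, the variance is
  gamma(0) = sigma^2 * (1 + sum_i theta_i^2).
  sum_i theta_i^2 = (0.335)^2 + (0.274)^2 = 0.112225 + 0.075076 = 0.187301.
  gamma(0) = 1 * (1 + 0.187301) = 1 * 1.187301 = 1.187301, which rounds to 1.1873.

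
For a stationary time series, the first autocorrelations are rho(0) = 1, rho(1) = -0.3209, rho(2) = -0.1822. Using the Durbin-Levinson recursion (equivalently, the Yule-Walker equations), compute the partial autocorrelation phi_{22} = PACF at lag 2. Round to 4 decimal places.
\phi_{22} = -0.3179

The PACF at lag k is phi_{kk}, the last component of the solution
to the Yule-Walker system G_k phi = r_k where
  (G_k)_{ij} = rho(|i - j|), (r_k)_i = rho(i), i,j = 1..k.
Equivalently, Durbin-Levinson gives phi_{kk} iteratively:
  phi_{11} = rho(1)
  phi_{kk} = [rho(k) - sum_{j=1..k-1} phi_{k-1,j} rho(k-j)]
            / [1 - sum_{j=1..k-1} phi_{k-1,j} rho(j)],
  phi_{k,j} = phi_{k-1,j} - phi_{kk} phi_{k-1,k-j},  j = 1..k-1.
Step k = 1:
  phi_11 = rho(1) = -0.3209.
Step k = 2:
  phi_22 = [rho(2) - phi_11 rho(1)] / [1 - phi_11 rho(1)] = [-0.1822 - (-0.3209)(-0.3209)] / [1 - (-0.3209)(-0.3209)]
         = -0.28517681 / 0.89702319 = -0.3179.
Therefore phi_{22} = -0.3179.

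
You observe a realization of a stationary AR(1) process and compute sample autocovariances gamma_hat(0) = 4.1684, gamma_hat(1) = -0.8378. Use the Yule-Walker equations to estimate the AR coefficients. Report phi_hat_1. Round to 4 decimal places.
\hat\phi_{1} = -0.2010

The Yule-Walker equations for an AR(p) process read, in matrix form,
  Gamma_p phi = r_p,   with   (Gamma_p)_{ij} = gamma(|i - j|),
                       (r_p)_i = gamma(i),   i,j = 1..p.
Substitute the sample gammas (Toeplitz matrix and right-hand side of size 1):
  Gamma_p = [[4.1684]]
  r_p     = [-0.8378]
With p = 1 this is the single equation gamma(0) phi_1 = gamma(1):
  phi_hat_1 = gamma(1) / gamma(0) = -0.8378 / 4.1684 = -0.2010.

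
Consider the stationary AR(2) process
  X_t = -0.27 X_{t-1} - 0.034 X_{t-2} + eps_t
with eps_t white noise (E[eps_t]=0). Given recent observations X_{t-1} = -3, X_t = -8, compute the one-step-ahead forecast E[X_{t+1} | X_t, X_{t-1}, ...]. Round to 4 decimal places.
E[X_{t+1} \mid \mathcal F_t] = 2.2620

For an AR(p) model X_t = c + sum_i phi_i X_{t-i} + eps_t, the
one-step-ahead conditional mean is
  E[X_{t+1} | X_t, ...] = c + sum_i phi_i X_{t+1-i}.
Substitute known values:
  E[X_{t+1} | ...] = (-0.27) * (-8) + (-0.034) * (-3)
                   = 2.2620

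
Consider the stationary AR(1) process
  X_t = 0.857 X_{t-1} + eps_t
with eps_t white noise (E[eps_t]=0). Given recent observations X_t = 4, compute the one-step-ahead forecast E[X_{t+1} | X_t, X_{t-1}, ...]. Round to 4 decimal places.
E[X_{t+1} \mid \mathcal F_t] = 3.4280

For an AR(p) model X_t = c + sum_i phi_i X_{t-i} + eps_t, the
one-step-ahead conditional mean is
  E[X_{t+1} | X_t, ...] = c + sum_i phi_i X_{t+1-i}.
Substitute known values:
  E[X_{t+1} | ...] = (0.857) * (4)
                   = 3.4280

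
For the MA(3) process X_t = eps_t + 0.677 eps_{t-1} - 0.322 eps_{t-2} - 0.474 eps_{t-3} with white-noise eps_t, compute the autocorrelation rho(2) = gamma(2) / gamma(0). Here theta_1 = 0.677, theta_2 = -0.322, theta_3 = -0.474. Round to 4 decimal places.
\rho(2) = -0.3598

For an MA(q) process with theta_0 = 1, the autocovariance is
  gamma(k) = sigma^2 * sum_{i=0..q-k} theta_i * theta_{i+k},
and rho(k) = gamma(k) / gamma(0). Sigma^2 cancels.
  numerator   = (1)*(-0.322) + (0.677)*(-0.474) = -0.642898.
  denominator = (1)^2 + (0.677)^2 + (-0.322)^2 + (-0.474)^2 = 1.786689.
  rho(2) = -0.642898 / 1.786689 = -0.3598.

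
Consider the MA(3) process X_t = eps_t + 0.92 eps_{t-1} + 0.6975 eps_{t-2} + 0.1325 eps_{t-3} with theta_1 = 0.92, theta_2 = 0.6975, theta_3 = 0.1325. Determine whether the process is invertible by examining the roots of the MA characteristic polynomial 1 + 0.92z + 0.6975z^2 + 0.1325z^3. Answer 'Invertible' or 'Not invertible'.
\text{Invertible}

The MA(q) characteristic polynomial is P(z) = 1 + 0.92z + 0.6975z^2 + 0.1325z^3.
Invertibility requires all roots to lie outside the unit circle, i.e. |z| > 1 for every root.
Degree 3: look for a simple real root z0 first, then factor out (1 - z/z0) and solve the remaining quadratic.
Testing z0 = -4: P(-4) = 1 + (0.92)(-4) + (0.6975)(-4)^2 + (0.1325)(-4)^3
  = 1 + (-3.68) + (11.16) + (-8.48) = 0.  So z_0 = -4 is a root, |z_0| = 4.
Divide out the factor (1 + 0.25 z) = (1 - z/z0) (since 1/z0 = -0.25):
  P(z) = (1 + 0.25 z)(1 + (0.67) z + (0.53) z^2)
  [check: z-coef 0.67 - (-0.25) = 0.92; z^2-coef 0.53 - (-0.25)(0.67) = 0.6975; z^3-coef -(-0.25)(0.53) = 0.1325.]
Remaining roots from the quadratic factor 1 + (0.67) z + (0.53) z^2:
  Set 1 + (0.67) z + (0.53) z^2 = 0, i.e. a z^2 + b z + c = 0 with a = 0.53, b = 0.67, c = 1.
  Discriminant D = b^2 - 4ac = (0.67)^2 - 4*(0.53)*1 = 0.4489 - (2.12) = -1.6711.
  D < 0, so the roots are the complex-conjugate pair z = (-b +/- i sqrt(-D)) / (2a) = -0.6321 +/- 1.2195i.
  For a conjugate pair |z|^2 = z * conj(z) = (product of roots) = c/a = 1/(0.53) = 1.886792, so |z| = sqrt(1.886792) = 1.3736 for both roots.
Moduli of all roots: 4.0000, 1.3736, 1.3736.
All moduli strictly greater than 1? Yes.
Verdict: Invertible.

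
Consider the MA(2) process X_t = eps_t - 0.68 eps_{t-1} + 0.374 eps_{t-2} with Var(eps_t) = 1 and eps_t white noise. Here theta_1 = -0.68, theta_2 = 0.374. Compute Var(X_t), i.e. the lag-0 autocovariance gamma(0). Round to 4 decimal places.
\gamma(0) = 1.6023

For an MA(q) process X_t = eps_t + sum_i theta_i eps_{t-i} with
Var(eps_t) = sigma^2, the variance is
  gamma(0) = sigma^2 * (1 + sum_i theta_i^2).
  sum_i theta_i^2 = (-0.68)^2 + (0.374)^2 = 0.4624 + 0.139876 = 0.602276.
  gamma(0) = 1 * (1 + 0.602276) = 1 * 1.602276 = 1.602276, which rounds to 1.6023.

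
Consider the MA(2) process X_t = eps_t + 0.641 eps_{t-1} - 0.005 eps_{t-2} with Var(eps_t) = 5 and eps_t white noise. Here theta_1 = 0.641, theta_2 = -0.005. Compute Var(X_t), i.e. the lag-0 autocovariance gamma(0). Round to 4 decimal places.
\gamma(0) = 7.0545

For an MA(q) process X_t = eps_t + sum_i theta_i eps_{t-i} with
Var(eps_t) = sigma^2, the variance is
  gamma(0) = sigma^2 * (1 + sum_i theta_i^2).
  sum_i theta_i^2 = (0.641)^2 + (-0.005)^2 = 0.410881 + 0.000025 = 0.410906.
  gamma(0) = 5 * (1 + 0.410906) = 5 * 1.410906 = 7.05453, which rounds to 7.0545.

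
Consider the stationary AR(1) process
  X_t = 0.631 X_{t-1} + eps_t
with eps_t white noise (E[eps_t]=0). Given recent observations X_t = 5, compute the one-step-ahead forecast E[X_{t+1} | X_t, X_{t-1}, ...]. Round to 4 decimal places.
E[X_{t+1} \mid \mathcal F_t] = 3.1550

For an AR(p) model X_t = c + sum_i phi_i X_{t-i} + eps_t, the
one-step-ahead conditional mean is
  E[X_{t+1} | X_t, ...] = c + sum_i phi_i X_{t+1-i}.
Substitute known values:
  E[X_{t+1} | ...] = (0.631) * (5)
                   = 3.1550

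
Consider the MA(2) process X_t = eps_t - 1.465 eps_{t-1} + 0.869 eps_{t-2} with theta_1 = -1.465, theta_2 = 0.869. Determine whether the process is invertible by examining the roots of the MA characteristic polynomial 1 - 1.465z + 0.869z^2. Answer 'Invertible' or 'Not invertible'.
\text{Invertible}

The MA(q) characteristic polynomial is P(z) = 1 - 1.465z + 0.869z^2.
Invertibility requires all roots to lie outside the unit circle, i.e. |z| > 1 for every root.
Set 1 + (-1.465) z + (0.869) z^2 = 0, i.e. a z^2 + b z + c = 0 with a = 0.869, b = -1.465, c = 1.
Discriminant D = b^2 - 4ac = (-1.465)^2 - 4*(0.869)*1 = 2.146225 - (3.476) = -1.329775.
D < 0, so the roots are the complex-conjugate pair z = (-b +/- i sqrt(-D)) / (2a) = 0.8429 +/- 0.6635i.
For a conjugate pair |z|^2 = z * conj(z) = (product of roots) = c/a = 1/(0.869) = 1.150748, so |z| = sqrt(1.150748) = 1.0727 for both roots.
Moduli of all roots: 1.0727, 1.0727.
All moduli strictly greater than 1? Yes.
Verdict: Invertible.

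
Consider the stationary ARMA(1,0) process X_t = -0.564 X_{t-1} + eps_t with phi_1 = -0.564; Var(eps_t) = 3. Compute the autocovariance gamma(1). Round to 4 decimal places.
\gamma(1) = -2.4813

Multiply the model equation by X_{t-k} and take expectations. With theta_0 = psi_0 = 1 and psi_j the MA(infinity) weights, this gives
  gamma(k) - sum_i phi_i gamma(k-i) = c_k,
  c_k = sigma^2 * sum_{j=k..q} theta_j psi_{j-k}   (c_k = 0 for k > q),
using gamma(-m) = gamma(m).
Pure AR (q = 0): c_0 = sigma^2 = 3, c_k = 0 for k >= 1.
Equations for k = 0 and k = 1 (AR order 1):
  gamma(0) = phi_1 gamma(1) + c_0
  gamma(1) = phi_1 gamma(0) + c_1
Substituting the second into the first: gamma(0) (1 - phi_1^2) = c_0 + phi_1 c_1, so
  gamma(0) = c_0 / (1 - phi_1^2) = 3 / (1 - (-0.564)^2) = 3 / 0.681904 = 4.399446.
  gamma(1) = phi_1 gamma(0) = (-0.564)(4.399446) = -2.481288.
Therefore gamma(1) = -2.4813 (to 4 decimal places).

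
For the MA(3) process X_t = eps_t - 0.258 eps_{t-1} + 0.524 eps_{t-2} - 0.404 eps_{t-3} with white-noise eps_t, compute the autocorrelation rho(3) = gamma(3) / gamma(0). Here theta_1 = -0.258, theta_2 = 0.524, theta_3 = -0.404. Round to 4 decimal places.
\rho(3) = -0.2686

For an MA(q) process with theta_0 = 1, the autocovariance is
  gamma(k) = sigma^2 * sum_{i=0..q-k} theta_i * theta_{i+k},
and rho(k) = gamma(k) / gamma(0). Sigma^2 cancels.
  numerator   = (1)*(-0.404) = -0.404.
  denominator = (1)^2 + (-0.258)^2 + (0.524)^2 + (-0.404)^2 = 1.504356.
  rho(3) = -0.404 / 1.504356 = -0.2686.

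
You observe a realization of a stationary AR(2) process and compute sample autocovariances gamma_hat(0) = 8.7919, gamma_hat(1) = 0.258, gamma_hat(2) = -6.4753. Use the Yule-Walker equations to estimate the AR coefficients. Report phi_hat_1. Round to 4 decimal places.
\hat\phi_{1} = 0.0510

The Yule-Walker equations for an AR(p) process read, in matrix form,
  Gamma_p phi = r_p,   with   (Gamma_p)_{ij} = gamma(|i - j|),
                       (r_p)_i = gamma(i),   i,j = 1..p.
Substitute the sample gammas (Toeplitz matrix and right-hand side of size 2):
  Gamma_p = [[8.7919, 0.258], [0.258, 8.7919]]
  r_p     = [0.258, -6.4753]
Written out:
  8.7919 phi_1 + 0.258 phi_2 = 0.258
  0.258 phi_1 + 8.7919 phi_2 = -6.4753
Solve by Cramer's rule:
  det = gamma(0)^2 - gamma(1)^2 = (8.7919)^2 - (0.258)^2 = 77.29750561 - 0.066564 = 77.23094161
  phi_hat_1 = [gamma(1) gamma(0) - gamma(1) gamma(2)] / det = [(0.258)(8.7919) - (0.258)(-6.4753)] / 77.23094161 = 3.9389376 / 77.23094161 = 0.051
  phi_hat_2 = [gamma(0) gamma(2) - gamma(1)^2] / det = [(8.7919)(-6.4753) - (0.258)^2] / 77.23094161 = -56.99675407 / 77.23094161 = -0.738
So phi_hat = [0.0510, -0.7380].
Therefore phi_hat_1 = 0.0510.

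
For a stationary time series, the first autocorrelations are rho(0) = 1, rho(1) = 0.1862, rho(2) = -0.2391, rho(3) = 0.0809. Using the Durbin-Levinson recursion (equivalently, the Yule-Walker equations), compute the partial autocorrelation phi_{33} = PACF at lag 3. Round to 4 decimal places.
\phi_{33} = 0.2150

The PACF at lag k is phi_{kk}, the last component of the solution
to the Yule-Walker system G_k phi = r_k where
  (G_k)_{ij} = rho(|i - j|), (r_k)_i = rho(i), i,j = 1..k.
Equivalently, Durbin-Levinson gives phi_{kk} iteratively:
  phi_{11} = rho(1)
  phi_{kk} = [rho(k) - sum_{j=1..k-1} phi_{k-1,j} rho(k-j)]
            / [1 - sum_{j=1..k-1} phi_{k-1,j} rho(j)],
  phi_{k,j} = phi_{k-1,j} - phi_{kk} phi_{k-1,k-j},  j = 1..k-1.
Step k = 1:
  phi_11 = rho(1) = 0.1862.
Step k = 2:
  phi_22 = [rho(2) - phi_11 rho(1)] / [1 - phi_11 rho(1)] = [-0.2391 - (0.1862)(0.1862)] / [1 - (0.1862)(0.1862)]
         = -0.27377044 / 0.96532956 = -0.283603.
  Update: phi_21 = phi_11 - phi_22 phi_11 = 0.1862 - (-0.283603)(0.1862) = 0.239007.
Step k = 3:
  phi_33 = [rho(3) - phi_21 rho(2) - phi_22 rho(1)] / [1 - phi_21 rho(1) - phi_22 rho(2)]
    numerator   = 0.0809 - (0.239007)(-0.2391) - (-0.283603)(0.1862) = 0.19085344
    denominator = 1 - (0.239007)(0.1862) - (-0.283603)(-0.2391) = 0.88768742
  phi_33 = 0.19085344 / 0.88768742 = 0.215.
Therefore phi_{33} = 0.2150.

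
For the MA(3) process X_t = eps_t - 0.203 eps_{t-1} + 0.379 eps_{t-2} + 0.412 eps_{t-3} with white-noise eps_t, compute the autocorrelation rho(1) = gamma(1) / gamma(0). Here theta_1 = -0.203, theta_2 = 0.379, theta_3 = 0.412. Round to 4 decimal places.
\rho(1) = -0.0914

For an MA(q) process with theta_0 = 1, the autocovariance is
  gamma(k) = sigma^2 * sum_{i=0..q-k} theta_i * theta_{i+k},
and rho(k) = gamma(k) / gamma(0). Sigma^2 cancels.
  numerator   = (1)*(-0.203) + (-0.203)*(0.379) + (0.379)*(0.412) = -0.123789.
  denominator = (1)^2 + (-0.203)^2 + (0.379)^2 + (0.412)^2 = 1.354594.
  rho(1) = -0.123789 / 1.354594 = -0.0914.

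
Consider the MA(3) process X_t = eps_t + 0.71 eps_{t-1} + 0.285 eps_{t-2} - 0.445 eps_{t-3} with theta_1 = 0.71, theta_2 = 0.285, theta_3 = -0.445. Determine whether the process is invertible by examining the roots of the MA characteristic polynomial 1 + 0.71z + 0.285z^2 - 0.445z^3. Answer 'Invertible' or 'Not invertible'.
\text{Invertible}

The MA(q) characteristic polynomial is P(z) = 1 + 0.71z + 0.285z^2 - 0.445z^3.
Invertibility requires all roots to lie outside the unit circle, i.e. |z| > 1 for every root.
Degree 3: look for a simple real root z0 first, then factor out (1 - z/z0) and solve the remaining quadratic.
Testing z0 = 2: P(2) = 1 + (0.71)(2) + (0.285)(2)^2 + (-0.445)(2)^3
  = 1 + (1.42) + (1.14) + (-3.56) = 0.  So z_0 = 2 is a root, |z_0| = 2.
Divide out the factor (1 - 0.5 z) = (1 - z/z0) (since 1/z0 = 0.5):
  P(z) = (1 - 0.5 z)(1 + (1.21) z + (0.89) z^2)
  [check: z-coef 1.21 - (0.5) = 0.71; z^2-coef 0.89 - (0.5)(1.21) = 0.285; z^3-coef -(0.5)(0.89) = -0.445.]
Remaining roots from the quadratic factor 1 + (1.21) z + (0.89) z^2:
  Set 1 + (1.21) z + (0.89) z^2 = 0, i.e. a z^2 + b z + c = 0 with a = 0.89, b = 1.21, c = 1.
  Discriminant D = b^2 - 4ac = (1.21)^2 - 4*(0.89)*1 = 1.4641 - (3.56) = -2.0959.
  D < 0, so the roots are the complex-conjugate pair z = (-b +/- i sqrt(-D)) / (2a) = -0.6798 +/- 0.8133i.
  For a conjugate pair |z|^2 = z * conj(z) = (product of roots) = c/a = 1/(0.89) = 1.123596, so |z| = sqrt(1.123596) = 1.06 for both roots.
Moduli of all roots: 2.0000, 1.0600, 1.0600.
All moduli strictly greater than 1? Yes.
Verdict: Invertible.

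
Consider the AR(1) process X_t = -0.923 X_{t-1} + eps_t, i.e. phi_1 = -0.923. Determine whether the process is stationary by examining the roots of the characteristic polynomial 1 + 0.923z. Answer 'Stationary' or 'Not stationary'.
\text{Stationary}

The AR(p) characteristic polynomial is P(z) = 1 + 0.923z.
Stationarity requires all roots to lie outside the unit circle, i.e. |z| > 1 for every root.
This is linear in z: 1 + (0.923) z = 0  =>  z = -1/(0.923) = -1.083424,  |z| = 1.083424.
Moduli of all roots: 1.0834.
All moduli strictly greater than 1? Yes.
Verdict: Stationary.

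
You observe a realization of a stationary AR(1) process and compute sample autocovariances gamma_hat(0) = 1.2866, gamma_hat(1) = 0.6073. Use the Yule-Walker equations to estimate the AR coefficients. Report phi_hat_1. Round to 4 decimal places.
\hat\phi_{1} = 0.4720

The Yule-Walker equations for an AR(p) process read, in matrix form,
  Gamma_p phi = r_p,   with   (Gamma_p)_{ij} = gamma(|i - j|),
                       (r_p)_i = gamma(i),   i,j = 1..p.
Substitute the sample gammas (Toeplitz matrix and right-hand side of size 1):
  Gamma_p = [[1.2866]]
  r_p     = [0.6073]
With p = 1 this is the single equation gamma(0) phi_1 = gamma(1):
  phi_hat_1 = gamma(1) / gamma(0) = 0.6073 / 1.2866 = 0.4720.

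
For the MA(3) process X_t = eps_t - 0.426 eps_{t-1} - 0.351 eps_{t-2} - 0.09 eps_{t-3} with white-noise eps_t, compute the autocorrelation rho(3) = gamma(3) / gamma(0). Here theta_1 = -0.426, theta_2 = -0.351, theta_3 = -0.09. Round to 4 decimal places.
\rho(3) = -0.0686

For an MA(q) process with theta_0 = 1, the autocovariance is
  gamma(k) = sigma^2 * sum_{i=0..q-k} theta_i * theta_{i+k},
and rho(k) = gamma(k) / gamma(0). Sigma^2 cancels.
  numerator   = (1)*(-0.09) = -0.09.
  denominator = (1)^2 + (-0.426)^2 + (-0.351)^2 + (-0.09)^2 = 1.312777.
  rho(3) = -0.09 / 1.312777 = -0.0686.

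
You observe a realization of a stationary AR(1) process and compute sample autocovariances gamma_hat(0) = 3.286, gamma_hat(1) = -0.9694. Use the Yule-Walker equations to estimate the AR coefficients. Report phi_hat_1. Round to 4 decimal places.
\hat\phi_{1} = -0.2950

The Yule-Walker equations for an AR(p) process read, in matrix form,
  Gamma_p phi = r_p,   with   (Gamma_p)_{ij} = gamma(|i - j|),
                       (r_p)_i = gamma(i),   i,j = 1..p.
Substitute the sample gammas (Toeplitz matrix and right-hand side of size 1):
  Gamma_p = [[3.286]]
  r_p     = [-0.9694]
With p = 1 this is the single equation gamma(0) phi_1 = gamma(1):
  phi_hat_1 = gamma(1) / gamma(0) = -0.9694 / 3.286 = -0.2950.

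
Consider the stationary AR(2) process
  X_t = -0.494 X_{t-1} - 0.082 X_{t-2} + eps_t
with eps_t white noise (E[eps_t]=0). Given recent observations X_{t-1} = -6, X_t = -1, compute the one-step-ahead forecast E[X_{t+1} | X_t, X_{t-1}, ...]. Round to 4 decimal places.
E[X_{t+1} \mid \mathcal F_t] = 0.9860

For an AR(p) model X_t = c + sum_i phi_i X_{t-i} + eps_t, the
one-step-ahead conditional mean is
  E[X_{t+1} | X_t, ...] = c + sum_i phi_i X_{t+1-i}.
Substitute known values:
  E[X_{t+1} | ...] = (-0.494) * (-1) + (-0.082) * (-6)
                   = 0.9860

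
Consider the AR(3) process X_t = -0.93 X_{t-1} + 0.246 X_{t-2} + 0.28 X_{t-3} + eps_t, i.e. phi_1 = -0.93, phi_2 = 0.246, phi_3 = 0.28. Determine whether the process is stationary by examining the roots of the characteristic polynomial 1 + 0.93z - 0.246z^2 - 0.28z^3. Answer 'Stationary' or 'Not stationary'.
\text{Stationary}

The AR(p) characteristic polynomial is P(z) = 1 + 0.93z - 0.246z^2 - 0.28z^3.
Stationarity requires all roots to lie outside the unit circle, i.e. |z| > 1 for every root.
Degree 3: look for a simple real root z0 first, then factor out (1 - z/z0) and solve the remaining quadratic.
Testing z0 = -1.25: P(-1.25) = 1 + (0.93)(-1.25) + (-0.246)(-1.25)^2 + (-0.28)(-1.25)^3
  = 1 + (-1.1625) + (-0.384375) + (0.546875) = 0.  So z_0 = -1.25 is a root, |z_0| = 1.25.
Divide out the factor (1 + 0.8 z) = (1 - z/z0) (since 1/z0 = -0.8):
  P(z) = (1 + 0.8 z)(1 + (0.13) z + (-0.35) z^2)
  [check: z-coef 0.13 - (-0.8) = 0.93; z^2-coef -0.35 - (-0.8)(0.13) = -0.246; z^3-coef -(-0.8)(-0.35) = -0.28.]
Remaining roots from the quadratic factor 1 + (0.13) z + (-0.35) z^2:
  Set 1 + (0.13) z + (-0.35) z^2 = 0, i.e. a z^2 + b z + c = 0 with a = -0.35, b = 0.13, c = 1.
  Discriminant D = b^2 - 4ac = (0.13)^2 - 4*(-0.35)*1 = 0.0169 - (-1.4) = 1.4169.
  D >= 0, so the roots are real: z = (-b +/- sqrt(D)) / (2a) = (-0.13 +/- 1.190336) / (-0.7).
    z_1 = (-0.13 + 1.190336) / (-0.7) = -1.5148,   |z_1| = 1.5148.
    z_2 = (-0.13 - 1.190336) / (-0.7) = 1.8862,   |z_2| = 1.8862.
Moduli of all roots: 1.2500, 1.5148, 1.8862.
All moduli strictly greater than 1? Yes.
Verdict: Stationary.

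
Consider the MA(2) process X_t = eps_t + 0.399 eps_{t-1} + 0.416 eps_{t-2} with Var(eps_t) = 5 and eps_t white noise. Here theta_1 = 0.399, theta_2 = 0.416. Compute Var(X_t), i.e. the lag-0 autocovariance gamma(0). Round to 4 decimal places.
\gamma(0) = 6.6613

For an MA(q) process X_t = eps_t + sum_i theta_i eps_{t-i} with
Var(eps_t) = sigma^2, the variance is
  gamma(0) = sigma^2 * (1 + sum_i theta_i^2).
  sum_i theta_i^2 = (0.399)^2 + (0.416)^2 = 0.159201 + 0.173056 = 0.332257.
  gamma(0) = 5 * (1 + 0.332257) = 5 * 1.332257 = 6.661285, which rounds to 6.6613.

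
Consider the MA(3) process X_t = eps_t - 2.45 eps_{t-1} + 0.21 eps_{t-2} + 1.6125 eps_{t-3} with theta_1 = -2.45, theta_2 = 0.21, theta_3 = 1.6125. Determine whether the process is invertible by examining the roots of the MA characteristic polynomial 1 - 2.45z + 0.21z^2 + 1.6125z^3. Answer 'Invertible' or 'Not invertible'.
\text{Not invertible}

The MA(q) characteristic polynomial is P(z) = 1 - 2.45z + 0.21z^2 + 1.6125z^3.
Invertibility requires all roots to lie outside the unit circle, i.e. |z| > 1 for every root.
Degree 3: look for a simple real root z0 first, then factor out (1 - z/z0) and solve the remaining quadratic.
Testing z0 = 0.8: P(0.8) = 1 + (-2.45)(0.8) + (0.21)(0.8)^2 + (1.6125)(0.8)^3
  = 1 + (-1.96) + (0.1344) + (0.8256) = 0.  So z_0 = 0.8 is a root, |z_0| = 0.8.
Divide out the factor (1 - 1.25 z) = (1 - z/z0) (since 1/z0 = 1.25):
  P(z) = (1 - 1.25 z)(1 + (-1.2) z + (-1.29) z^2)
  [check: z-coef -1.2 - (1.25) = -2.45; z^2-coef -1.29 - (1.25)(-1.2) = 0.21; z^3-coef -(1.25)(-1.29) = 1.6125.]
Remaining roots from the quadratic factor 1 + (-1.2) z + (-1.29) z^2:
  Set 1 + (-1.2) z + (-1.29) z^2 = 0, i.e. a z^2 + b z + c = 0 with a = -1.29, b = -1.2, c = 1.
  Discriminant D = b^2 - 4ac = (-1.2)^2 - 4*(-1.29)*1 = 1.44 - (-5.16) = 6.6.
  D >= 0, so the roots are real: z = (-b +/- sqrt(D)) / (2a) = (1.2 +/- 2.569047) / (-2.58).
    z_1 = (1.2 + 2.569047) / (-2.58) = -1.4609,   |z_1| = 1.4609.
    z_2 = (1.2 - 2.569047) / (-2.58) = 0.5306,   |z_2| = 0.5306.
Moduli of all roots: 0.8000, 1.4609, 0.5306.
All moduli strictly greater than 1? No.
Verdict: Not invertible.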